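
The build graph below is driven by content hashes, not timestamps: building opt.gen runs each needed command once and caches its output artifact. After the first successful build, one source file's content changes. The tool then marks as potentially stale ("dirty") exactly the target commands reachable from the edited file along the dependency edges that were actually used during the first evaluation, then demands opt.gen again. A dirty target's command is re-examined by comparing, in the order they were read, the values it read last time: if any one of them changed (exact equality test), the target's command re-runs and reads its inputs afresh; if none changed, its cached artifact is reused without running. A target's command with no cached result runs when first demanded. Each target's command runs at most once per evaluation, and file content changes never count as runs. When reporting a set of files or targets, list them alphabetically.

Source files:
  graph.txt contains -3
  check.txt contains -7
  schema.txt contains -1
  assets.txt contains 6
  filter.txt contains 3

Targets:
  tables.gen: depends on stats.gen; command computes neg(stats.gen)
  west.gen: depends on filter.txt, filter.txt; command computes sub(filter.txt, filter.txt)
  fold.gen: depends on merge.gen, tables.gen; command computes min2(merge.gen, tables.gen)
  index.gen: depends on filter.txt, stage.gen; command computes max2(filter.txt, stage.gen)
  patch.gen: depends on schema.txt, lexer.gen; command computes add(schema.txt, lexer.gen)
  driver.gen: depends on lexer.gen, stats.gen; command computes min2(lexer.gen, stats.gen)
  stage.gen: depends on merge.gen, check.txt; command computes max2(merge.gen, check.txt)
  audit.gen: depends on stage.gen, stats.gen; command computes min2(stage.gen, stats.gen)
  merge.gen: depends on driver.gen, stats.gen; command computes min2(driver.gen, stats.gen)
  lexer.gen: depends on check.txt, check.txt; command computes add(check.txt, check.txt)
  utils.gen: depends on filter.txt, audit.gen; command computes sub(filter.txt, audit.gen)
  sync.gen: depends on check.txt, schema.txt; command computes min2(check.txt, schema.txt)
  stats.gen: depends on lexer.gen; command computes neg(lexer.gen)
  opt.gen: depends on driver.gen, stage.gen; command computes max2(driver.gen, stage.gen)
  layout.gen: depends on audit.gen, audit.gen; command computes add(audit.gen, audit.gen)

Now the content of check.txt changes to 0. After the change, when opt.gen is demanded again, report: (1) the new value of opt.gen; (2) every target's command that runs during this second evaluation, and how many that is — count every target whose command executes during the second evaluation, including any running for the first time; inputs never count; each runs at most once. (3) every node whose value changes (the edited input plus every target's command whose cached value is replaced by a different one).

Initial pass — values computed on the first demand:
  lexer.gen = add(-7, -7) = -14
  stats.gen = neg(-14) = 14
  driver.gen = min2(-14, 14) = -14
  merge.gen = min2(-14, 14) = -14
  stage.gen = max2(-14, -7) = -7
  opt.gen = max2(-14, -7) = -7

Second demand — change propagation:
  lexer.gen: re-runs because check.txt -7->0; check.txt -7->0; new result 0.
  stats.gen: re-runs because lexer.gen -14->0; new result 0.
  driver.gen: re-runs because lexer.gen -14->0; stats.gen 14->0; new result 0.
  merge.gen: re-runs because driver.gen -14->0; stats.gen 14->0; new result 0.
  stage.gen: re-runs because merge.gen -14->0; check.txt -7->0; new result 0.
  opt.gen: re-runs because driver.gen -14->0; stage.gen -7->0; new result 0.

opt.gen now evaluates to 0.
Run set: driver.gen, lexer.gen, merge.gen, opt.gen, stage.gen, stats.gen (6 run).
Changed values: check.txt, driver.gen, lexer.gen, merge.gen, opt.gen, stage.gen, stats.gen.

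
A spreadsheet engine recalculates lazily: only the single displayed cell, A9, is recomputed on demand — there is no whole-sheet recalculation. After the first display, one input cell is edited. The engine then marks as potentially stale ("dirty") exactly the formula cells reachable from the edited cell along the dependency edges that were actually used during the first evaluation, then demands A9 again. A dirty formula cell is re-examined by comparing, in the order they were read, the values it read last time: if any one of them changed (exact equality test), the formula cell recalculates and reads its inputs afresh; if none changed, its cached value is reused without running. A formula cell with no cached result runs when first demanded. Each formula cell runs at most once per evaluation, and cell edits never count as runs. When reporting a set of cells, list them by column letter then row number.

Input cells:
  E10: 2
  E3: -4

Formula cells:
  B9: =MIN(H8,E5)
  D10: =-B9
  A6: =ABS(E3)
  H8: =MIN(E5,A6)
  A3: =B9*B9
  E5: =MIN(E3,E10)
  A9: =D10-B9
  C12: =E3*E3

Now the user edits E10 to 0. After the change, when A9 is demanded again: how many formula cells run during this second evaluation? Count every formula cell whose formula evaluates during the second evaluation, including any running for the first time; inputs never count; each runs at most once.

Formula cells that run: E5 — 1 in total.
Key observation: the change is absorbed at E5 — it re-runs but produces the same value, and the output's value is unchanged.

First evaluation (everything demanded from the output):
  A6 = ABS(-4) = 4
  E5 = MIN(-4, 2) = -4
  H8 = MIN(-4, 4) = -4
  B9 = MIN(-4, -4) = -4
  D10 = -(-4) = 4
  A9 = 4 - -4 = 8

Propagation after the edit:
  E5: runs — E10 2->0; result -4 (same value as before).
  H8: checked — values it read are unchanged (E5 unchanged, A6 unchanged); reused cached -4 without running.
  B9: checked — values it read are unchanged (H8 unchanged, E5 unchanged); reused cached -4 without running.
  D10: checked — values it read are unchanged (B9 unchanged); reused cached 4 without running.
  A9: checked — values it read are unchanged (D10 unchanged, B9 unchanged); reused cached 8 without running.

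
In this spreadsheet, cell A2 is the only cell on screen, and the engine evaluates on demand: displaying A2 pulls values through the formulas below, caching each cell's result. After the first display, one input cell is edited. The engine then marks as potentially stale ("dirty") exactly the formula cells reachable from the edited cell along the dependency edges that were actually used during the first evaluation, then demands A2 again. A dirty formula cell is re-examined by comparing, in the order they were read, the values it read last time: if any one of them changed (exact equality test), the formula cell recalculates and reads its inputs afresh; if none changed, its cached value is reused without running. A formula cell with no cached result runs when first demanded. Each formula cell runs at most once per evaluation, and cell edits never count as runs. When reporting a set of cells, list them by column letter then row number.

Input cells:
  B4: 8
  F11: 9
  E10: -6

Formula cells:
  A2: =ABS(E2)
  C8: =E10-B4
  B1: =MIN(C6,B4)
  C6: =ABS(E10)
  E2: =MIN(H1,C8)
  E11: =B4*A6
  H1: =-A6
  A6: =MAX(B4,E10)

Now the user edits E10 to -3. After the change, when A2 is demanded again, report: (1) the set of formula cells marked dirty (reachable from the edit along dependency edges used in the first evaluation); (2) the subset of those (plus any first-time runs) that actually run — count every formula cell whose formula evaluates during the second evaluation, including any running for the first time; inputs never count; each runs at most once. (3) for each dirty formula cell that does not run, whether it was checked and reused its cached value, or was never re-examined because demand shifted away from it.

Dirty set: A2, A6, C8, E2, H1.
Run set: A2, A6, C8, E2 (4 run).
Re-examined without running (cache reused): H1.
The important point: at H1 every value read last time is unchanged, so the dirty flag clears without a run.

Initial pass — values computed on the first demand:
  A6 = MAX(8, -6) = 8
  C8 = -6 - 8 = -14
  H1 = -(8) = -8
  E2 = MIN(-8, -14) = -14
  A2 = ABS(-14) = 14

Second demand — change propagation:
  A6: re-runs because E10 -6->-3; new result 8 (unchanged).
  C8: re-runs because E10 -6->-3; new result -11.
  H1: re-examined; everything it read last time is the same (A6 unchanged) — cache -8 kept, no run.
  E2: re-runs because C8 -14->-11; new result -11.
  A2: re-runs because E2 -14->-11; new result 11.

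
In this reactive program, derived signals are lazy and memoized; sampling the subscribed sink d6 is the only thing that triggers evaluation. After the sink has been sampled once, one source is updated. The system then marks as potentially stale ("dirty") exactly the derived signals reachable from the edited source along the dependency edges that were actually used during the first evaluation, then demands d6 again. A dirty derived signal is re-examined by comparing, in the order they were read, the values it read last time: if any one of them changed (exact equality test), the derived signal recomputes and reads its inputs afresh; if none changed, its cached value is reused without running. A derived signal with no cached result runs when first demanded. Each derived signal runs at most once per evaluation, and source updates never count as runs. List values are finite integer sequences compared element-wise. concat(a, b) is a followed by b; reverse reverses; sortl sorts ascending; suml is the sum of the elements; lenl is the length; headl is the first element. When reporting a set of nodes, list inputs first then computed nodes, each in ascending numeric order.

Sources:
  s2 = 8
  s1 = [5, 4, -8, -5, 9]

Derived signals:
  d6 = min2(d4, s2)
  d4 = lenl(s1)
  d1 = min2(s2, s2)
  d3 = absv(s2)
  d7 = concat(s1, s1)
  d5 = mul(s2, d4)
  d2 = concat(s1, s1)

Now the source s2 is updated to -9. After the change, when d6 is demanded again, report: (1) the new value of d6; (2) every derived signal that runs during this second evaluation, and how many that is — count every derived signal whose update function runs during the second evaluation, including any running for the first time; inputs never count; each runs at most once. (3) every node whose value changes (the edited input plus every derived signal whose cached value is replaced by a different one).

Demanding d6 again yields -9.
1 derived signals run: d6.
The nodes whose values change: s2, d6.

First demand of the output computes:
  d4 = lenl([5, 4, -8, -5, 9]) = 5
  d6 = min2(5, 8) = 5

After the edit, cleaning proceeds:
  d6: a read changed (s2 8->-9) — executes, giving -9.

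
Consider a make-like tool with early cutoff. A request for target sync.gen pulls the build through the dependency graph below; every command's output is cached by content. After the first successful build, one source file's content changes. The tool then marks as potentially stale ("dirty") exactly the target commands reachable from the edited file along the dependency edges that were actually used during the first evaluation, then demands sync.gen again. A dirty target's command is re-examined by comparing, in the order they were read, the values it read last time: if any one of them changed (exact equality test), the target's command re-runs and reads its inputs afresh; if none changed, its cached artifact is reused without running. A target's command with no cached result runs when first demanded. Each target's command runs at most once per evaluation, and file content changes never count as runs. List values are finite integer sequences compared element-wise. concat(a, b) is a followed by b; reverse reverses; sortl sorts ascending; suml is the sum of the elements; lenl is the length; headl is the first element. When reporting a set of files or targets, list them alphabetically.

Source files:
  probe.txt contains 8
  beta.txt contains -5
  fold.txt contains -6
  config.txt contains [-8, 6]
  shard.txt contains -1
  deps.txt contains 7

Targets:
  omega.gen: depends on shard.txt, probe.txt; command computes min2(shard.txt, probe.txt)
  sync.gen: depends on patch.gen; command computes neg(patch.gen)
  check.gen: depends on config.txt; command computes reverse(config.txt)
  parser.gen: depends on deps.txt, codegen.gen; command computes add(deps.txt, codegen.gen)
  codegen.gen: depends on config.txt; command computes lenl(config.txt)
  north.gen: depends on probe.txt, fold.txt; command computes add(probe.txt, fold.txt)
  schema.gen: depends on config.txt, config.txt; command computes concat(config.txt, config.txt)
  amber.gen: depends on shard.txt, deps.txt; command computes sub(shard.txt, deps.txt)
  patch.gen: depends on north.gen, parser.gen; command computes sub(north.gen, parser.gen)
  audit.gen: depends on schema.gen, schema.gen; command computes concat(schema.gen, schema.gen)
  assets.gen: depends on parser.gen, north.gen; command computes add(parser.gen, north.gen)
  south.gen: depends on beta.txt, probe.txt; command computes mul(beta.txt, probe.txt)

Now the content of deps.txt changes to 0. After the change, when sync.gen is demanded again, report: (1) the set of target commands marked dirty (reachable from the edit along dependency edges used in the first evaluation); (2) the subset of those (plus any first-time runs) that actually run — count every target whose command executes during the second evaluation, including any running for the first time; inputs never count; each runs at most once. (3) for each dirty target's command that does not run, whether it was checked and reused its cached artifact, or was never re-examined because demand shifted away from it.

First demand of the output computes:
  codegen.gen = lenl([-8, 6]) = 2
  north.gen = add(8, -6) = 2
  parser.gen = add(7, 2) = 9
  patch.gen = sub(2, 9) = -7
  sync.gen = neg(-7) = 7

After the edit, cleaning proceeds:
  parser.gen: a read changed (deps.txt 7->0) — executes, giving 2.
  patch.gen: a read changed (parser.gen 9->2) — executes, giving 0.
  sync.gen: a read changed (patch.gen -7->0) — executes, giving 0.

The edit dirties: parser.gen, patch.gen, sync.gen.
3 target commands run: parser.gen, patch.gen, sync.gen.
No dirty target's command escaped a run.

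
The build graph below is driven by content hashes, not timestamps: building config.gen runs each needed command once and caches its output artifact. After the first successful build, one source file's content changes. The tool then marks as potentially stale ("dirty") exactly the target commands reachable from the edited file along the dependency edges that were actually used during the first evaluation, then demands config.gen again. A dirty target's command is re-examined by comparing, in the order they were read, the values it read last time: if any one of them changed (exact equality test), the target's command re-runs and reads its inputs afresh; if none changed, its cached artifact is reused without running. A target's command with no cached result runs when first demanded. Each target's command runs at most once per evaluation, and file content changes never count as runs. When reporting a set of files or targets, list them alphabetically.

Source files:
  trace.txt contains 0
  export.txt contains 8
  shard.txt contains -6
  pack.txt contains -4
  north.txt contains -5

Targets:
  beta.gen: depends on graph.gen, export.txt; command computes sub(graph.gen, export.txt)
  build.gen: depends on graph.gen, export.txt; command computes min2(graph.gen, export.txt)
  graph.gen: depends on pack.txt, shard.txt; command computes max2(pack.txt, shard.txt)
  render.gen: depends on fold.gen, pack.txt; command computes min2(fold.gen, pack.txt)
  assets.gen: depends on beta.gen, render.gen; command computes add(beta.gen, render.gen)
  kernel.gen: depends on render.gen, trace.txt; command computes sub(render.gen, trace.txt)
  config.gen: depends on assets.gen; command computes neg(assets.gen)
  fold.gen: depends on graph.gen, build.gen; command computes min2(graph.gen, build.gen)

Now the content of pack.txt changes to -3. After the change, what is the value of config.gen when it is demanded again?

config.gen now evaluates to 14.

Initial pass — values computed on the first demand:
  graph.gen = max2(-4, -6) = -4
  beta.gen = sub(-4, 8) = -12
  build.gen = min2(-4, 8) = -4
  fold.gen = min2(-4, -4) = -4
  render.gen = min2(-4, -4) = -4
  assets.gen = add(-12, -4) = -16
  config.gen = neg(-16) = 16

Second demand — change propagation:
  graph.gen: re-runs because pack.txt -4->-3; new result -3.
  beta.gen: re-runs because graph.gen -4->-3; new result -11.
  build.gen: re-runs because graph.gen -4->-3; new result -3.
  fold.gen: re-runs because graph.gen -4->-3; build.gen -4->-3; new result -3.
  render.gen: re-runs because fold.gen -4->-3; pack.txt -4->-3; new result -3.
  assets.gen: re-runs because beta.gen -12->-11; render.gen -4->-3; new result -14.
  config.gen: re-runs because assets.gen -16->-14; new result 14.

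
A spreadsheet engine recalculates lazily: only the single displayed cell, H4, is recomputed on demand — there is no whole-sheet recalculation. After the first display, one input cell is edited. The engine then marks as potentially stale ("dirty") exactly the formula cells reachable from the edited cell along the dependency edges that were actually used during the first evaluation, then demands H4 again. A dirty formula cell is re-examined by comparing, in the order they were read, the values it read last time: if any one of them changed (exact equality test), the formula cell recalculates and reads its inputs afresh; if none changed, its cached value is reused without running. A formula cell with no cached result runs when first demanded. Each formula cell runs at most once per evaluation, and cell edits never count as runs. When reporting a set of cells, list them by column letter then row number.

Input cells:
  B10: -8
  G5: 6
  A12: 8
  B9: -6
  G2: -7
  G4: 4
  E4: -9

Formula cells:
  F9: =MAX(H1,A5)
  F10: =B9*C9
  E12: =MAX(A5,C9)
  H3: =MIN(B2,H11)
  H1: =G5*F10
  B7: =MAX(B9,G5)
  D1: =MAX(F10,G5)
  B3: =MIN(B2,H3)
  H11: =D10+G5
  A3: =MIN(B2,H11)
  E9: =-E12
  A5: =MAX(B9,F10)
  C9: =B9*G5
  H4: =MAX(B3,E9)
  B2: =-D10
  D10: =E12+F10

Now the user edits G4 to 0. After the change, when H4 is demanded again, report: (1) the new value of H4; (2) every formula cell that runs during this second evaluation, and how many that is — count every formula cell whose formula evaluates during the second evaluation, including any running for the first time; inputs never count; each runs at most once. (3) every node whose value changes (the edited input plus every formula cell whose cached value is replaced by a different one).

First evaluation (everything demanded from the output):
  C9 = -6 * 6 = -36
  F10 = -6 * -36 = 216
  A5 = MAX(-6, 216) = 216
  E12 = MAX(216, -36) = 216
  D10 = 216 + 216 = 432
  B2 = -(432) = -432
  E9 = -(216) = -216
  H11 = 432 + 6 = 438
  H3 = MIN(-432, 438) = -432
  B3 = MIN(-432, -432) = -432
  H4 = MAX(-432, -216) = -216

Propagation after the edit:
  G4 feeds no computation that the output demands — nothing is marked dirty and nothing runs.

Key observation: G4 is never demanded by the output, so the edit triggers no recomputation at all.

New value of H4: -216.
Formula cells that run: none — 0 in total.
Values that change: G4.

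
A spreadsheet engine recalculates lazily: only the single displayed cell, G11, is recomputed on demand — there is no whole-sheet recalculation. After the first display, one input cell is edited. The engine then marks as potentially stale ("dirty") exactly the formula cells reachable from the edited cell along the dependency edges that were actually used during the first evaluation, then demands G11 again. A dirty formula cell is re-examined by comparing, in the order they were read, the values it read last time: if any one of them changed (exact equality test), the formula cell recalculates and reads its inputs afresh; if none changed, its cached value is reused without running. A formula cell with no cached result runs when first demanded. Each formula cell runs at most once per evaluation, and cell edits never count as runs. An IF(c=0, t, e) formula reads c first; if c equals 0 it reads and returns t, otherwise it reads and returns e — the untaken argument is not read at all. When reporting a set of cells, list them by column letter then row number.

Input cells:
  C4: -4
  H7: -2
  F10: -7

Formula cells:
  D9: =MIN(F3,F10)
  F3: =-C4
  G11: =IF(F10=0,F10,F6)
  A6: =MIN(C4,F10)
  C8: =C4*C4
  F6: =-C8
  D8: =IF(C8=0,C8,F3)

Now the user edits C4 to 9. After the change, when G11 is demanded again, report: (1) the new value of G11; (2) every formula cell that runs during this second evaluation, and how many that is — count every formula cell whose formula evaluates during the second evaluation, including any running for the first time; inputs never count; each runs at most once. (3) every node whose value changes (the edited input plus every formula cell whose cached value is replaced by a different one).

First evaluation (everything demanded from the output):
  C8 = -4 * -4 = 16
  F6 = -(16) = -16
  G11 = IF(F10=0: F10=-7 -> else branch F6) = -16

Propagation after the edit:
  C8: runs — C4 -4->9; C4 -4->9; result 81.
  F6: runs — C8 16->81; result -81.
  G11: runs — F6 -16->-81; result -81.

New value of G11: -81.
Formula cells that run: C8, F6, G11 — 3 in total.
Values that change: C4, C8, F6, G11.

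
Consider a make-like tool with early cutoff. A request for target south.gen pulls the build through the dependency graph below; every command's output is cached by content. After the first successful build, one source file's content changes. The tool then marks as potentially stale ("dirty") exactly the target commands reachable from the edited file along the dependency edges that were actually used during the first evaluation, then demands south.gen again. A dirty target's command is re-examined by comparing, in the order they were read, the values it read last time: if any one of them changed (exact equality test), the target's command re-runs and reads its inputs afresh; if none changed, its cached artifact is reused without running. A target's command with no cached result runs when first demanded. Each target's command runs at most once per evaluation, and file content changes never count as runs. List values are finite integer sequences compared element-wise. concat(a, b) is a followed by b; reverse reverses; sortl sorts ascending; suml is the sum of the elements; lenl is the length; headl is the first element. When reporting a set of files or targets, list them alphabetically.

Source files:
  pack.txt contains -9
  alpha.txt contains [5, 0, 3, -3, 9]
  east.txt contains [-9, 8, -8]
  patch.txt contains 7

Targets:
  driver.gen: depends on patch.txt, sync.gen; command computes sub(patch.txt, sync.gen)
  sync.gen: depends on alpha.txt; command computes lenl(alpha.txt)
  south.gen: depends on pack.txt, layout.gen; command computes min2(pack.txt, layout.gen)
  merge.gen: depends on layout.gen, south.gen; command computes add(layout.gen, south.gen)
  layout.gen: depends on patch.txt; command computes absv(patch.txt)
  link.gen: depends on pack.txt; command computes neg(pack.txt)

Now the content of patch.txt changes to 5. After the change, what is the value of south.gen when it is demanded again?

Demanding south.gen again yields -9.

First demand of the output computes:
  layout.gen = absv(7) = 7
  south.gen = min2(-9, 7) = -9

After the edit, cleaning proceeds:
  layout.gen: a read changed (patch.txt 7->5) — executes, giving 5.
  south.gen: a read changed (layout.gen 7->5) — executes, giving -9 — identical to its old value.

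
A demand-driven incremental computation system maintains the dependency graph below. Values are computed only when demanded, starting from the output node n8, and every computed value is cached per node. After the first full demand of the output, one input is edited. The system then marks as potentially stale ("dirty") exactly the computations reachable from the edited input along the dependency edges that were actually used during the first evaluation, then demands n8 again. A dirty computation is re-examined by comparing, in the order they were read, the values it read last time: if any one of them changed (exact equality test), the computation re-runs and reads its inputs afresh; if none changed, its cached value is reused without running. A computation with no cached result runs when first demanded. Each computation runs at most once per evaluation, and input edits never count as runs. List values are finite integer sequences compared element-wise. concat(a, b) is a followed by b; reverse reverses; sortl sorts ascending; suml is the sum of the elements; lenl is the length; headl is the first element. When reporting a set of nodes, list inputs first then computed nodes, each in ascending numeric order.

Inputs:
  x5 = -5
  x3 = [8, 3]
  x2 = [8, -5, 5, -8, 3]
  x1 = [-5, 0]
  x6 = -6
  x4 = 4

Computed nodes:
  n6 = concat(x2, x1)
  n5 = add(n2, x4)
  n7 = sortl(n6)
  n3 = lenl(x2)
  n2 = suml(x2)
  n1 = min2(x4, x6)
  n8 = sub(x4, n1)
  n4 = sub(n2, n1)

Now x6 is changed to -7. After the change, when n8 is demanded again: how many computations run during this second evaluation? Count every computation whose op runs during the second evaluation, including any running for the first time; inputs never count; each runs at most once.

First evaluation (everything demanded from the output):
  n1 = min2(4, -6) = -6
  n8 = sub(4, -6) = 10

Propagation after the edit:
  n1: runs — x6 -6->-7; result -7.
  n8: runs — n1 -6->-7; result 11.

Computations that run: n1, n8 — 2 in total.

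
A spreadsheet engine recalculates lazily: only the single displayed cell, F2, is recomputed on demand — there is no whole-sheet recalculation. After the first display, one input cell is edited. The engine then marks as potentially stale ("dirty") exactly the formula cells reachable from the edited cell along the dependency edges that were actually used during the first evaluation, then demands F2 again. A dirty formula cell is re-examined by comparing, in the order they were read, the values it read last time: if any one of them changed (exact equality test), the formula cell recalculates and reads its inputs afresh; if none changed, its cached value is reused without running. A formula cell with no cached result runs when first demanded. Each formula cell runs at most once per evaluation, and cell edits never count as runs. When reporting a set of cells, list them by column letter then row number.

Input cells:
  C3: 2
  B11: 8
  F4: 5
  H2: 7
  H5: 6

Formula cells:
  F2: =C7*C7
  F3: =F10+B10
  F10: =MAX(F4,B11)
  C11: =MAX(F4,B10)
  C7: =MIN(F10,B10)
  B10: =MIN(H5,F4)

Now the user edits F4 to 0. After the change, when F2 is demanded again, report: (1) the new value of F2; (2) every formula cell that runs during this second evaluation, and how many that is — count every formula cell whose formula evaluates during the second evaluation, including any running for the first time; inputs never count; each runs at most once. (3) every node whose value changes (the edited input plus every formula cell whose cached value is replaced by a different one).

First evaluation (everything demanded from the output):
  B10 = MIN(6, 5) = 5
  F10 = MAX(5, 8) = 8
  C7 = MIN(8, 5) = 5
  F2 = 5 * 5 = 25

Propagation after the edit:
  B10: runs — F4 5->0; result 0.
  F10: runs — F4 5->0; result 8 (same value as before).
  C7: runs — B10 5->0; result 0.
  F2: runs — C7 5->0; C7 5->0; result 0.

New value of F2: 0.
Formula cells that run: B10, C7, F2, F10 — 4 in total.
Values that change: B10, C7, F2, F4.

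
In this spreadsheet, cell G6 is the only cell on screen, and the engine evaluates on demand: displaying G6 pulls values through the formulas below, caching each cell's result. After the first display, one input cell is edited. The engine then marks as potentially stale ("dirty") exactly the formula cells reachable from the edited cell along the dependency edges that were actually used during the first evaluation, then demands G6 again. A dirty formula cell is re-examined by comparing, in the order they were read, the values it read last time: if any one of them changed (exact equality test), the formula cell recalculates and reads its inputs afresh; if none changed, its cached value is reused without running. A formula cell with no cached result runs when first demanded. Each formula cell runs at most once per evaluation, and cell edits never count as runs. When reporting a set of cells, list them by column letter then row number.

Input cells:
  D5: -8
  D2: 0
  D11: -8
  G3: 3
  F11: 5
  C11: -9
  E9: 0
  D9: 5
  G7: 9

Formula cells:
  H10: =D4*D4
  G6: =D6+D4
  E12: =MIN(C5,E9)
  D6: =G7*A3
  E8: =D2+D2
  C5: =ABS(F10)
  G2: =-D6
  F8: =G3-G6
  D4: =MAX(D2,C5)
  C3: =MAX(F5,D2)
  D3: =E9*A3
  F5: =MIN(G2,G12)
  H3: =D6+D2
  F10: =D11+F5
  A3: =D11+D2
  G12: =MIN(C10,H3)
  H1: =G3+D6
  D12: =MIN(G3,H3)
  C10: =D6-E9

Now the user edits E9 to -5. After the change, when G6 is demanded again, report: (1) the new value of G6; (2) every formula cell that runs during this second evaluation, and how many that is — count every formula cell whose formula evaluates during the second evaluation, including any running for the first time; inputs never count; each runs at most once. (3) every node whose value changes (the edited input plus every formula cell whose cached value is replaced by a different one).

Initial pass — values computed on the first demand:
  A3 = -8 + 0 = -8
  D6 = 9 * -8 = -72
  C10 = -72 - 0 = -72
  G2 = -(-72) = 72
  H3 = -72 + 0 = -72
  G12 = MIN(-72, -72) = -72
  F5 = MIN(72, -72) = -72
  F10 = -8 + -72 = -80
  C5 = ABS(-80) = 80
  D4 = MAX(0, 80) = 80
  G6 = -72 + 80 = 8

Second demand — change propagation:
  C10: re-runs because E9 0->-5; new result -67.
  G12: re-runs because C10 -72->-67; new result -72 (unchanged).
  F5: re-examined; everything it read last time is the same (G2 unchanged, G12 unchanged) — cache -72 kept, no run.
  F10: re-examined; everything it read last time is the same (D11 unchanged, F5 unchanged) — cache -80 kept, no run.
  C5: re-examined; everything it read last time is the same (F10 unchanged) — cache 80 kept, no run.
  D4: re-examined; everything it read last time is the same (D2 unchanged, C5 unchanged) — cache 80 kept, no run.
  G6: re-examined; everything it read last time is the same (D6 unchanged, D4 unchanged) — cache 8 kept, no run.

The important point: G12 recomputes to an identical value, and the output ends up unchanged.

G6 now evaluates to 8.
Run set: C10, G12 (2 run).
Changed values: C10, E9.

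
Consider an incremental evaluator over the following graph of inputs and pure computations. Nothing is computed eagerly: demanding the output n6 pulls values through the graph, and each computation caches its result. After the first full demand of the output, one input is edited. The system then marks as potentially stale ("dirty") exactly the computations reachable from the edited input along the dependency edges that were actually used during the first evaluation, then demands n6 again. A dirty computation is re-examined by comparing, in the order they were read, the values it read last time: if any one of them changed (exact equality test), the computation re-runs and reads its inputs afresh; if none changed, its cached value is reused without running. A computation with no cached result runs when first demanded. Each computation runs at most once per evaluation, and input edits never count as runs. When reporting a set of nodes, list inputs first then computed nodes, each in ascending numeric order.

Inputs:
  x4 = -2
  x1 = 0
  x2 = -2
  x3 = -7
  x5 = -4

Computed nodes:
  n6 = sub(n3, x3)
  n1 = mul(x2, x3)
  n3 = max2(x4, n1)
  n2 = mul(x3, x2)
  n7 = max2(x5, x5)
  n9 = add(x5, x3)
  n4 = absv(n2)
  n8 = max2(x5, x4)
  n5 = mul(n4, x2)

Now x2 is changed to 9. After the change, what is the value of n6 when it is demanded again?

n6 now evaluates to 5.

Initial pass — values computed on the first demand:
  n1 = mul(-2, -7) = 14
  n3 = max2(-2, 14) = 14
  n6 = sub(14, -7) = 21

Second demand — change propagation:
  n1: re-runs because x2 -2->9; new result -63.
  n3: re-runs because n1 14->-63; new result -2.
  n6: re-runs because n3 14->-2; new result 5.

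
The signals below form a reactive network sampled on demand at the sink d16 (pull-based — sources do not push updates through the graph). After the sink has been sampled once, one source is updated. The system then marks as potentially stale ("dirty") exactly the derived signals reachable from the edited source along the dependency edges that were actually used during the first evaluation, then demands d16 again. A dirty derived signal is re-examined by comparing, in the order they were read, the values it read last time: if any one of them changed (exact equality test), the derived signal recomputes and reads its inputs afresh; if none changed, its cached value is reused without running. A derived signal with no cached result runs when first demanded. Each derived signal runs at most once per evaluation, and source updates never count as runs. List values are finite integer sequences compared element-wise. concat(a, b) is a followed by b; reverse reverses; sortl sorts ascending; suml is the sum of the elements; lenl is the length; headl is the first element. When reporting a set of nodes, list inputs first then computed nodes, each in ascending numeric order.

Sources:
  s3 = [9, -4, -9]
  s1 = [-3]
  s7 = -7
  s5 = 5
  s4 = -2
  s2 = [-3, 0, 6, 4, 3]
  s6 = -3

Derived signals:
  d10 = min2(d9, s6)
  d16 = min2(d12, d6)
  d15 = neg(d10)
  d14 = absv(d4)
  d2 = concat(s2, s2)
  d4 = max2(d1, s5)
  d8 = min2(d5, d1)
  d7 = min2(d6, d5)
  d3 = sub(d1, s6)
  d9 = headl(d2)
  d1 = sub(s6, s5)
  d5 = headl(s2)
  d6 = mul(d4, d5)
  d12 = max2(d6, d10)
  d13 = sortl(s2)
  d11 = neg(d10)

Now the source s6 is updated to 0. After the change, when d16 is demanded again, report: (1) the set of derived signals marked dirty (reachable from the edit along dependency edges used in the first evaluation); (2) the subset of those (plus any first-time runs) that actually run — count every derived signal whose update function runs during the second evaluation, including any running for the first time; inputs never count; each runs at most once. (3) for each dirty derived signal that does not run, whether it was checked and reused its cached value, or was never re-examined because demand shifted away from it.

Initial pass — values computed on the first demand:
  d1 = sub(-3, 5) = -8
  d2 = concat([-3, 0, 6, 4, 3], [-3, 0, 6, 4, 3]) = [-3, 0, 6, 4, 3, -3, 0, 6, 4, 3]
  d4 = max2(-8, 5) = 5
  d5 = headl([-3, 0, 6, 4, 3]) = -3
  d6 = mul(5, -3) = -15
  d9 = headl([-3, 0, 6, 4, 3, -3, 0, 6, 4, 3]) = -3
  d10 = min2(-3, -3) = -3
  d12 = max2(-15, -3) = -3
  d16 = min2(-3, -15) = -15

Second demand — change propagation:
  d1: re-runs because s6 -3->0; new result -5.
  d4: re-runs because d1 -8->-5; new result 5 (unchanged).
  d6: re-examined; everything it read last time is the same (d4 unchanged, d5 unchanged) — cache -15 kept, no run.
  d10: re-runs because s6 -3->0; new result -3 (unchanged).
  d12: re-examined; everything it read last time is the same (d6 unchanged, d10 unchanged) — cache -3 kept, no run.
  d16: re-examined; everything it read last time is the same (d12 unchanged, d6 unchanged) — cache -15 kept, no run.

The important point: at d6 every value read last time is unchanged, so the dirty flag clears without a run.

Dirty set: d1, d4, d6, d10, d12, d16.
Run set: d1, d4, d10 (3 run).
Re-examined without running (cache reused): d6, d12, d16.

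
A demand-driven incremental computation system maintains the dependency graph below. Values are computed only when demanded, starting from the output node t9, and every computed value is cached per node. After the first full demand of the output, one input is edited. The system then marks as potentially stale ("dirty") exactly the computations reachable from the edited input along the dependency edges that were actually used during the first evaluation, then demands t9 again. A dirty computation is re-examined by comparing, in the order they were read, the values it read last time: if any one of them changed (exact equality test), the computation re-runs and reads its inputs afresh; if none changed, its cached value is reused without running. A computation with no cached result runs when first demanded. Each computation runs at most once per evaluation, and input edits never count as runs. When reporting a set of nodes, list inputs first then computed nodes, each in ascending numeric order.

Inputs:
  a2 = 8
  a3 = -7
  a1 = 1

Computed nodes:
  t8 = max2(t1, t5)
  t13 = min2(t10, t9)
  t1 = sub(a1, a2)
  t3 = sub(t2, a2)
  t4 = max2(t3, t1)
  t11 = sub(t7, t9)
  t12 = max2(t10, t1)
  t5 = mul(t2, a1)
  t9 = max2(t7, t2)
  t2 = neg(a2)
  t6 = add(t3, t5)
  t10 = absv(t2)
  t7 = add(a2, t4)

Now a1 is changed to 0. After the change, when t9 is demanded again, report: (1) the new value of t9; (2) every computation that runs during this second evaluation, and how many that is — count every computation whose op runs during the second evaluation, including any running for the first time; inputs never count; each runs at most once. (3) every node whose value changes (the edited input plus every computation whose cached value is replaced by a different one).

New value of t9: 0.
Computations that run: t1, t4, t7, t9 — 4 in total.
Values that change: a1, t1, t4, t7, t9.

First evaluation (everything demanded from the output):
  t1 = sub(1, 8) = -7
  t2 = neg(8) = -8
  t3 = sub(-8, 8) = -16
  t4 = max2(-16, -7) = -7
  t7 = add(8, -7) = 1
  t9 = max2(1, -8) = 1

Propagation after the edit:
  t1: runs — a1 1->0; result -8.
  t4: runs — t1 -7->-8; result -8.
  t7: runs — t4 -7->-8; result 0.
  t9: runs — t7 1->0; result 0.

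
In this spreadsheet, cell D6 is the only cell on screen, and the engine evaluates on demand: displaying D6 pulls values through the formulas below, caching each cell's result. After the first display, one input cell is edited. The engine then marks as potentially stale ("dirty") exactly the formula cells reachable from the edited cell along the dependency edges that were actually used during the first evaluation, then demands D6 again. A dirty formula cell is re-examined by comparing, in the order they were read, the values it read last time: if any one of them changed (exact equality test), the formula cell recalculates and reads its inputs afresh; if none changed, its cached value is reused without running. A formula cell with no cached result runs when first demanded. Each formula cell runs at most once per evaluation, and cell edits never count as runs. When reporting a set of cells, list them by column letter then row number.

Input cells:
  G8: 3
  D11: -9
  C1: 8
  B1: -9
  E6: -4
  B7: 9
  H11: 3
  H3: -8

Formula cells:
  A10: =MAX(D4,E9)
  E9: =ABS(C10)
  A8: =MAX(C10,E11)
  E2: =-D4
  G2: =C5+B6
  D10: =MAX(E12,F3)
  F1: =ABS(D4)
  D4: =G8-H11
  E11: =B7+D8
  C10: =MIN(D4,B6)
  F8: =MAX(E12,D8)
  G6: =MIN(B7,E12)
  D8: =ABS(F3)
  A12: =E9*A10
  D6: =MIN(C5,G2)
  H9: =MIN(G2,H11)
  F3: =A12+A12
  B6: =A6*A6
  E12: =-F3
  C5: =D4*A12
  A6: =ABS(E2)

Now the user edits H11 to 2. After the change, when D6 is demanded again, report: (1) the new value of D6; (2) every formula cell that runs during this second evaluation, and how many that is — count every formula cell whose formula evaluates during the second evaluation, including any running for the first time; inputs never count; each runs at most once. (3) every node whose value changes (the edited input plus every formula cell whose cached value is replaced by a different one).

D6 now evaluates to 1.
Run set: A6, A10, A12, B6, C5, C10, D4, D6, E2, E9, G2 (11 run).
Changed values: A6, A10, A12, B6, C5, C10, D4, D6, E2, E9, G2, H11.

Initial pass — values computed on the first demand:
  D4 = 3 - 3 = 0
  E2 = -(0) = 0
  A6 = ABS(0) = 0
  B6 = 0 * 0 = 0
  C10 = MIN(0, 0) = 0
  E9 = ABS(0) = 0
  A10 = MAX(0, 0) = 0
  A12 = 0 * 0 = 0
  C5 = 0 * 0 = 0
  G2 = 0 + 0 = 0
  D6 = MIN(0, 0) = 0

Second demand — change propagation:
  D4: re-runs because H11 3->2; new result 1.
  E2: re-runs because D4 0->1; new result -1.
  A6: re-runs because E2 0->-1; new result 1.
  B6: re-runs because A6 0->1; A6 0->1; new result 1.
  C10: re-runs because D4 0->1; B6 0->1; new result 1.
  E9: re-runs because C10 0->1; new result 1.
  A10: re-runs because D4 0->1; E9 0->1; new result 1.
  A12: re-runs because E9 0->1; A10 0->1; new result 1.
  C5: re-runs because D4 0->1; A12 0->1; new result 1.
  G2: re-runs because C5 0->1; B6 0->1; new result 2.
  D6: re-runs because C5 0->1; G2 0->2; new result 1.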